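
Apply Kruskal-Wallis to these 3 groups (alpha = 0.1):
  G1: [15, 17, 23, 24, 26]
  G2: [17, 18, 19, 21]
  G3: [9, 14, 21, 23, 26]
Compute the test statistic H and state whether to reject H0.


Step 1: Combine all N = 14 observations and assign midranks.
sorted (value, group, rank): (9,G3,1), (14,G3,2), (15,G1,3), (17,G1,4.5), (17,G2,4.5), (18,G2,6), (19,G2,7), (21,G2,8.5), (21,G3,8.5), (23,G1,10.5), (23,G3,10.5), (24,G1,12), (26,G1,13.5), (26,G3,13.5)
Step 2: Sum ranks within each group.
R_1 = 43.5 (n_1 = 5)
R_2 = 26 (n_2 = 4)
R_3 = 35.5 (n_3 = 5)
Step 3: H = 12/(N(N+1)) * sum(R_i^2/n_i) - 3(N+1)
     = 12/(14*15) * (43.5^2/5 + 26^2/4 + 35.5^2/5) - 3*15
     = 0.057143 * 799.5 - 45
     = 0.685714.
Step 4: Ties present; correction factor C = 1 - 24/(14^3 - 14) = 0.991209. Corrected H = 0.685714 / 0.991209 = 0.691796.
Step 5: Under H0, H ~ chi^2(2); p-value = 0.707585.
Step 6: alpha = 0.1. fail to reject H0.

H = 0.6918, df = 2, p = 0.707585, fail to reject H0.


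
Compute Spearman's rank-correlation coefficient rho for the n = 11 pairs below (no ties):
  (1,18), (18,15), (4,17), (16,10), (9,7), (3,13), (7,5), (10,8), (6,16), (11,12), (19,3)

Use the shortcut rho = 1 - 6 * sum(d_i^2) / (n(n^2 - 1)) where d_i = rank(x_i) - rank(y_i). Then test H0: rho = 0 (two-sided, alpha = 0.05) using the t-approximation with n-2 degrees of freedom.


Step 1: Rank x and y separately (midranks; no ties here).
rank(x): 1->1, 18->10, 4->3, 16->9, 9->6, 3->2, 7->5, 10->7, 6->4, 11->8, 19->11
rank(y): 18->11, 15->8, 17->10, 10->5, 7->3, 13->7, 5->2, 8->4, 16->9, 12->6, 3->1
Step 2: d_i = R_x(i) - R_y(i); compute d_i^2.
  (1-11)^2=100, (10-8)^2=4, (3-10)^2=49, (9-5)^2=16, (6-3)^2=9, (2-7)^2=25, (5-2)^2=9, (7-4)^2=9, (4-9)^2=25, (8-6)^2=4, (11-1)^2=100
sum(d^2) = 350.
Step 3: rho = 1 - 6*350 / (11*(11^2 - 1)) = 1 - 2100/1320 = -0.590909.
Step 4: Under H0, t = rho * sqrt((n-2)/(1-rho^2)) = -2.1974 ~ t(9).
Step 5: Two-sided p-value from the t-distribution with 9 df = 0.055576.
Step 6: alpha = 0.05. fail to reject H0.

rho = -0.5909, p = 0.055576, fail to reject H0 at alpha = 0.05.


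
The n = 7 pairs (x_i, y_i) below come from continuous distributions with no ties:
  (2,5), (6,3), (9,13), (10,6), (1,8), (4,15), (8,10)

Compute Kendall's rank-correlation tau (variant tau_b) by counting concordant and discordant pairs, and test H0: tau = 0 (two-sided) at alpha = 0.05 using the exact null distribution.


Step 1: Enumerate the 21 unordered pairs (i,j) with i<j and classify each by sign(x_j-x_i) * sign(y_j-y_i).
  (1,2):dx=+4,dy=-2->D; (1,3):dx=+7,dy=+8->C; (1,4):dx=+8,dy=+1->C; (1,5):dx=-1,dy=+3->D
  (1,6):dx=+2,dy=+10->C; (1,7):dx=+6,dy=+5->C; (2,3):dx=+3,dy=+10->C; (2,4):dx=+4,dy=+3->C
  (2,5):dx=-5,dy=+5->D; (2,6):dx=-2,dy=+12->D; (2,7):dx=+2,dy=+7->C; (3,4):dx=+1,dy=-7->D
  (3,5):dx=-8,dy=-5->C; (3,6):dx=-5,dy=+2->D; (3,7):dx=-1,dy=-3->C; (4,5):dx=-9,dy=+2->D
  (4,6):dx=-6,dy=+9->D; (4,7):dx=-2,dy=+4->D; (5,6):dx=+3,dy=+7->C; (5,7):dx=+7,dy=+2->C
  (6,7):dx=+4,dy=-5->D
Step 2: C = 11, D = 10, total pairs = 21.
Step 3: tau = (C - D)/(n(n-1)/2) = (11 - 10)/21 = 0.047619.
Step 4: Exact two-sided p-value (enumerate n! = 5040 permutations of y under H0): p = 1.000000.
Step 5: alpha = 0.05. fail to reject H0.

tau_b = 0.0476 (C=11, D=10), p = 1.000000, fail to reject H0.


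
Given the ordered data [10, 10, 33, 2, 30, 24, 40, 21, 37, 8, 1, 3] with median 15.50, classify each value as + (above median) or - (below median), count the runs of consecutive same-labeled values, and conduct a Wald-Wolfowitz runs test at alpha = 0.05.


Step 1: Compute median = 15.50; label A = above, B = below.
Labels in order: BBABAAAAABBB  (n_A = 6, n_B = 6)
Step 2: Count runs R = 5.
Step 3: Under H0 (random ordering), E[R] = 2*n_A*n_B/(n_A+n_B) + 1 = 2*6*6/12 + 1 = 7.0000.
        Var[R] = 2*n_A*n_B*(2*n_A*n_B - n_A - n_B) / ((n_A+n_B)^2 * (n_A+n_B-1)) = 4320/1584 = 2.7273.
        SD[R] = 1.6514.
Step 4: Continuity-corrected z = (R + 0.5 - E[R]) / SD[R] = (5 + 0.5 - 7.0000) / 1.6514 = -0.9083.
Step 5: Two-sided p-value via normal approximation = 2*(1 - Phi(|z|)) = 0.363722.
Step 6: alpha = 0.05. fail to reject H0.

R = 5, z = -0.9083, p = 0.363722, fail to reject H0.


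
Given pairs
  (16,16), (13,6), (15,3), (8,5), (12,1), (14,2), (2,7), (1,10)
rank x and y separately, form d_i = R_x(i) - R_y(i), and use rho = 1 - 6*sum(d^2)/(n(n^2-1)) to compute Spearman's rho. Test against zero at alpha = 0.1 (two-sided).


Step 1: Rank x and y separately (midranks; no ties here).
rank(x): 16->8, 13->5, 15->7, 8->3, 12->4, 14->6, 2->2, 1->1
rank(y): 16->8, 6->5, 3->3, 5->4, 1->1, 2->2, 7->6, 10->7
Step 2: d_i = R_x(i) - R_y(i); compute d_i^2.
  (8-8)^2=0, (5-5)^2=0, (7-3)^2=16, (3-4)^2=1, (4-1)^2=9, (6-2)^2=16, (2-6)^2=16, (1-7)^2=36
sum(d^2) = 94.
Step 3: rho = 1 - 6*94 / (8*(8^2 - 1)) = 1 - 564/504 = -0.119048.
Step 4: Under H0, t = rho * sqrt((n-2)/(1-rho^2)) = -0.2937 ~ t(6).
Step 5: Two-sided p-value from the t-distribution with 6 df = 0.778886.
Step 6: alpha = 0.1. fail to reject H0.

rho = -0.1190, p = 0.778886, fail to reject H0 at alpha = 0.1.


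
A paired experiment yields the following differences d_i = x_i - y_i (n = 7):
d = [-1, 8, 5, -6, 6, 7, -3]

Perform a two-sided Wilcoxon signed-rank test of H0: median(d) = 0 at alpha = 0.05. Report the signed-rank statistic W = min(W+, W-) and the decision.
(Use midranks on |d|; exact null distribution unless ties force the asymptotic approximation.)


Step 1: Drop any zero differences (none here) and take |d_i|.
|d| = [1, 8, 5, 6, 6, 7, 3]
Step 2: Midrank |d_i| (ties get averaged ranks).
ranks: |1|->1, |8|->7, |5|->3, |6|->4.5, |6|->4.5, |7|->6, |3|->2
Step 3: Attach original signs; sum ranks with positive sign and with negative sign.
W+ = 7 + 3 + 4.5 + 6 = 20.5
W- = 1 + 4.5 + 2 = 7.5
(Check: W+ + W- = 28 should equal n(n+1)/2 = 28.)
Step 4: Test statistic W = min(W+, W-) = 7.5.
Step 5: Ties in |d|, so use the tie-corrected normal approximation.
        E[W] = n(n+1)/4 = 7*8/4 = 14.
        Tie groups: |d|=6 (t=2); sum(t^3 - t) = 6.
        Var[W] = n(n+1)(2n+1)/24 - sum(t^3-t)/48 = 840/24 - 6/48 = 34.875.
        z = (W - E[W]) / sqrt(Var[W]) = (7.5 - 14) / 5.9055 = -1.1007.
        Two-sided p = 2*Phi(z) = 0.271041.
Step 6: alpha = 0.05. fail to reject H0.

W+ = 20.5, W- = 7.5, W = min = 7.5, p = 0.271041, fail to reject H0.


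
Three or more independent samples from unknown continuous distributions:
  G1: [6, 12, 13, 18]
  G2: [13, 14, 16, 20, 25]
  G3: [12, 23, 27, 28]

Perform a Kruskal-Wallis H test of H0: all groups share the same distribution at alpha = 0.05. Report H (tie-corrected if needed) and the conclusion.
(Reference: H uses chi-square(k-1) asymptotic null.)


Step 1: Combine all N = 13 observations and assign midranks.
sorted (value, group, rank): (6,G1,1), (12,G1,2.5), (12,G3,2.5), (13,G1,4.5), (13,G2,4.5), (14,G2,6), (16,G2,7), (18,G1,8), (20,G2,9), (23,G3,10), (25,G2,11), (27,G3,12), (28,G3,13)
Step 2: Sum ranks within each group.
R_1 = 16 (n_1 = 4)
R_2 = 37.5 (n_2 = 5)
R_3 = 37.5 (n_3 = 4)
Step 3: H = 12/(N(N+1)) * sum(R_i^2/n_i) - 3(N+1)
     = 12/(13*14) * (16^2/4 + 37.5^2/5 + 37.5^2/4) - 3*14
     = 0.065934 * 696.812 - 42
     = 3.943681.
Step 4: Ties present; correction factor C = 1 - 12/(13^3 - 13) = 0.994505. Corrected H = 3.943681 / 0.994505 = 3.965470.
Step 5: Under H0, H ~ chi^2(2); p-value = 0.137692.
Step 6: alpha = 0.05. fail to reject H0.

H = 3.9655, df = 2, p = 0.137692, fail to reject H0.


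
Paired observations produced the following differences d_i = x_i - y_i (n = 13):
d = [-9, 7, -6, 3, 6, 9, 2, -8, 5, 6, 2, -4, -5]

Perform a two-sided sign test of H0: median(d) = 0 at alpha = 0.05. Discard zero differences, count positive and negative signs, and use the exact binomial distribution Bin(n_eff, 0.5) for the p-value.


Step 1: Discard zero differences. Original n = 13; n_eff = number of nonzero differences = 13.
Nonzero differences (with sign): -9, +7, -6, +3, +6, +9, +2, -8, +5, +6, +2, -4, -5
Step 2: Count signs: positive = 8, negative = 5.
Step 3: Under H0: P(positive) = 0.5, so the number of positives S ~ Bin(13, 0.5).
Step 4: Two-sided exact p-value = sum of Bin(13,0.5) probabilities at or below the observed probability = 0.581055.
Step 5: alpha = 0.05. fail to reject H0.

n_eff = 13, pos = 8, neg = 5, p = 0.581055, fail to reject H0.


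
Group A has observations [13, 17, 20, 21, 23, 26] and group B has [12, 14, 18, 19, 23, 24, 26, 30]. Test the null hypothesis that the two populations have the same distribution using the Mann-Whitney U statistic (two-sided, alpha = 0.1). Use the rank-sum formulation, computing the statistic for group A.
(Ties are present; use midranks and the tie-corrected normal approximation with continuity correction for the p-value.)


Step 1: Combine and sort all 14 observations; assign midranks.
sorted (value, group): (12,Y), (13,X), (14,Y), (17,X), (18,Y), (19,Y), (20,X), (21,X), (23,X), (23,Y), (24,Y), (26,X), (26,Y), (30,Y)
ranks: 12->1, 13->2, 14->3, 17->4, 18->5, 19->6, 20->7, 21->8, 23->9.5, 23->9.5, 24->11, 26->12.5, 26->12.5, 30->14
Step 2: Rank sum for X: R1 = 2 + 4 + 7 + 8 + 9.5 + 12.5 = 43.
Step 3: U_X = R1 - n1(n1+1)/2 = 43 - 6*7/2 = 43 - 21 = 22.
       U_Y = n1*n2 - U_X = 48 - 22 = 26.
Step 4: Ties are present, so use the tie-corrected normal approximation (with continuity correction) for the p-value.
Step 5: p-value = 0.846116; compare to alpha = 0.1. fail to reject H0.

U_X = 22, p = 0.846116, fail to reject H0 at alpha = 0.1.


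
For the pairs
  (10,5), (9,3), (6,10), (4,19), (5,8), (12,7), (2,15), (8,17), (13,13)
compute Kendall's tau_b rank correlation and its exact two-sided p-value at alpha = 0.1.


Step 1: Enumerate the 36 unordered pairs (i,j) with i<j and classify each by sign(x_j-x_i) * sign(y_j-y_i).
  (1,2):dx=-1,dy=-2->C; (1,3):dx=-4,dy=+5->D; (1,4):dx=-6,dy=+14->D; (1,5):dx=-5,dy=+3->D
  (1,6):dx=+2,dy=+2->C; (1,7):dx=-8,dy=+10->D; (1,8):dx=-2,dy=+12->D; (1,9):dx=+3,dy=+8->C
  (2,3):dx=-3,dy=+7->D; (2,4):dx=-5,dy=+16->D; (2,5):dx=-4,dy=+5->D; (2,6):dx=+3,dy=+4->C
  (2,7):dx=-7,dy=+12->D; (2,8):dx=-1,dy=+14->D; (2,9):dx=+4,dy=+10->C; (3,4):dx=-2,dy=+9->D
  (3,5):dx=-1,dy=-2->C; (3,6):dx=+6,dy=-3->D; (3,7):dx=-4,dy=+5->D; (3,8):dx=+2,dy=+7->C
  (3,9):dx=+7,dy=+3->C; (4,5):dx=+1,dy=-11->D; (4,6):dx=+8,dy=-12->D; (4,7):dx=-2,dy=-4->C
  (4,8):dx=+4,dy=-2->D; (4,9):dx=+9,dy=-6->D; (5,6):dx=+7,dy=-1->D; (5,7):dx=-3,dy=+7->D
  (5,8):dx=+3,dy=+9->C; (5,9):dx=+8,dy=+5->C; (6,7):dx=-10,dy=+8->D; (6,8):dx=-4,dy=+10->D
  (6,9):dx=+1,dy=+6->C; (7,8):dx=+6,dy=+2->C; (7,9):dx=+11,dy=-2->D; (8,9):dx=+5,dy=-4->D
Step 2: C = 13, D = 23, total pairs = 36.
Step 3: tau = (C - D)/(n(n-1)/2) = (13 - 23)/36 = -0.277778.
Step 4: Exact two-sided p-value (enumerate n! = 362880 permutations of y under H0): p = 0.358488.
Step 5: alpha = 0.1. fail to reject H0.

tau_b = -0.2778 (C=13, D=23), p = 0.358488, fail to reject H0.


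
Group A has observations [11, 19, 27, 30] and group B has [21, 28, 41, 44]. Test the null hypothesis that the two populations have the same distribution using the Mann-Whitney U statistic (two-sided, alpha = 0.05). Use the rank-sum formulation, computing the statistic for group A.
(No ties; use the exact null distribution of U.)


Step 1: Combine and sort all 8 observations; assign midranks.
sorted (value, group): (11,X), (19,X), (21,Y), (27,X), (28,Y), (30,X), (41,Y), (44,Y)
ranks: 11->1, 19->2, 21->3, 27->4, 28->5, 30->6, 41->7, 44->8
Step 2: Rank sum for X: R1 = 1 + 2 + 4 + 6 = 13.
Step 3: U_X = R1 - n1(n1+1)/2 = 13 - 4*5/2 = 13 - 10 = 3.
       U_Y = n1*n2 - U_X = 16 - 3 = 13.
Step 4: No ties, so the exact null distribution of U (based on enumerating the C(8,4) = 70 equally likely rank assignments) gives the two-sided p-value.
Step 5: p-value = 0.200000; compare to alpha = 0.05. fail to reject H0.

U_X = 3, p = 0.200000, fail to reject H0 at alpha = 0.05.


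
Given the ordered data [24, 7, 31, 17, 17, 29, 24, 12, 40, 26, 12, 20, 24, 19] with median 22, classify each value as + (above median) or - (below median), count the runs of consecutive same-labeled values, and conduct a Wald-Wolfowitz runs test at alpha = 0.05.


Step 1: Compute median = 22; label A = above, B = below.
Labels in order: ABABBAABAABBAB  (n_A = 7, n_B = 7)
Step 2: Count runs R = 10.
Step 3: Under H0 (random ordering), E[R] = 2*n_A*n_B/(n_A+n_B) + 1 = 2*7*7/14 + 1 = 8.0000.
        Var[R] = 2*n_A*n_B*(2*n_A*n_B - n_A - n_B) / ((n_A+n_B)^2 * (n_A+n_B-1)) = 8232/2548 = 3.2308.
        SD[R] = 1.7974.
Step 4: Continuity-corrected z = (R - 0.5 - E[R]) / SD[R] = (10 - 0.5 - 8.0000) / 1.7974 = 0.8345.
Step 5: Two-sided p-value via normal approximation = 2*(1 - Phi(|z|)) = 0.403986.
Step 6: alpha = 0.05. fail to reject H0.

R = 10, z = 0.8345, p = 0.403986, fail to reject H0.


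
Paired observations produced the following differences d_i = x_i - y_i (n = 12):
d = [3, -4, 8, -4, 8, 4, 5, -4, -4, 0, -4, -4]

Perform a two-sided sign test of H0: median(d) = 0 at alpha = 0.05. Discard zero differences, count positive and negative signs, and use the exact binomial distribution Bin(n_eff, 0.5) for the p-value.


Step 1: Discard zero differences. Original n = 12; n_eff = number of nonzero differences = 11.
Nonzero differences (with sign): +3, -4, +8, -4, +8, +4, +5, -4, -4, -4, -4
Step 2: Count signs: positive = 5, negative = 6.
Step 3: Under H0: P(positive) = 0.5, so the number of positives S ~ Bin(11, 0.5).
Step 4: Two-sided exact p-value = sum of Bin(11,0.5) probabilities at or below the observed probability = 1.000000.
Step 5: alpha = 0.05. fail to reject H0.

n_eff = 11, pos = 5, neg = 6, p = 1.000000, fail to reject H0.


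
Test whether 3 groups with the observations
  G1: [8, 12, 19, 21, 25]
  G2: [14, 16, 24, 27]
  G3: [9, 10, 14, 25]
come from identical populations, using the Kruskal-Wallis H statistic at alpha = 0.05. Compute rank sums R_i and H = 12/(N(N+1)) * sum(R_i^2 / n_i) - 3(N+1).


Step 1: Combine all N = 13 observations and assign midranks.
sorted (value, group, rank): (8,G1,1), (9,G3,2), (10,G3,3), (12,G1,4), (14,G2,5.5), (14,G3,5.5), (16,G2,7), (19,G1,8), (21,G1,9), (24,G2,10), (25,G1,11.5), (25,G3,11.5), (27,G2,13)
Step 2: Sum ranks within each group.
R_1 = 33.5 (n_1 = 5)
R_2 = 35.5 (n_2 = 4)
R_3 = 22 (n_3 = 4)
Step 3: H = 12/(N(N+1)) * sum(R_i^2/n_i) - 3(N+1)
     = 12/(13*14) * (33.5^2/5 + 35.5^2/4 + 22^2/4) - 3*14
     = 0.065934 * 660.513 - 42
     = 1.550275.
Step 4: Ties present; correction factor C = 1 - 12/(13^3 - 13) = 0.994505. Corrected H = 1.550275 / 0.994505 = 1.558840.
Step 5: Under H0, H ~ chi^2(2); p-value = 0.458672.
Step 6: alpha = 0.05. fail to reject H0.

H = 1.5588, df = 2, p = 0.458672, fail to reject H0.


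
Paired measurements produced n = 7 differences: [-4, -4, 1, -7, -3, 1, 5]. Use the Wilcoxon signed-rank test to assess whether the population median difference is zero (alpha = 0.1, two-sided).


Step 1: Drop any zero differences (none here) and take |d_i|.
|d| = [4, 4, 1, 7, 3, 1, 5]
Step 2: Midrank |d_i| (ties get averaged ranks).
ranks: |4|->4.5, |4|->4.5, |1|->1.5, |7|->7, |3|->3, |1|->1.5, |5|->6
Step 3: Attach original signs; sum ranks with positive sign and with negative sign.
W+ = 1.5 + 1.5 + 6 = 9
W- = 4.5 + 4.5 + 7 + 3 = 19
(Check: W+ + W- = 28 should equal n(n+1)/2 = 28.)
Step 4: Test statistic W = min(W+, W-) = 9.
Step 5: Ties in |d|, so use the tie-corrected normal approximation.
        E[W] = n(n+1)/4 = 7*8/4 = 14.
        Tie groups: |d|=1 (t=2), |d|=4 (t=2); sum(t^3 - t) = 12.
        Var[W] = n(n+1)(2n+1)/24 - sum(t^3-t)/48 = 840/24 - 12/48 = 34.75.
        z = (W - E[W]) / sqrt(Var[W]) = (9 - 14) / 5.8949 = -0.8482.
        Two-sided p = 2*Phi(z) = 0.396333.
Step 6: alpha = 0.1. fail to reject H0.

W+ = 9, W- = 19, W = min = 9, p = 0.396333, fail to reject H0.


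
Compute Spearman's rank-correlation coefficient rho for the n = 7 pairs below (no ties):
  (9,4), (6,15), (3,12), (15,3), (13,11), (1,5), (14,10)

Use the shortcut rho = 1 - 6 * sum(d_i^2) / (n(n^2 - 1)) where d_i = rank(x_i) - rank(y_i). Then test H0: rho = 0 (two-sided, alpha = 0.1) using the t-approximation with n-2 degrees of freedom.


Step 1: Rank x and y separately (midranks; no ties here).
rank(x): 9->4, 6->3, 3->2, 15->7, 13->5, 1->1, 14->6
rank(y): 4->2, 15->7, 12->6, 3->1, 11->5, 5->3, 10->4
Step 2: d_i = R_x(i) - R_y(i); compute d_i^2.
  (4-2)^2=4, (3-7)^2=16, (2-6)^2=16, (7-1)^2=36, (5-5)^2=0, (1-3)^2=4, (6-4)^2=4
sum(d^2) = 80.
Step 3: rho = 1 - 6*80 / (7*(7^2 - 1)) = 1 - 480/336 = -0.428571.
Step 4: Under H0, t = rho * sqrt((n-2)/(1-rho^2)) = -1.0607 ~ t(5).
Step 5: Two-sided p-value from the t-distribution with 5 df = 0.337368.
Step 6: alpha = 0.1. fail to reject H0.

rho = -0.4286, p = 0.337368, fail to reject H0 at alpha = 0.1.


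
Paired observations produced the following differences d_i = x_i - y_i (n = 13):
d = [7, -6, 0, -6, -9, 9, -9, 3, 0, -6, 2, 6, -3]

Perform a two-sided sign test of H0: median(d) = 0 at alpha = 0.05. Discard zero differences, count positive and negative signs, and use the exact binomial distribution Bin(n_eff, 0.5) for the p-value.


Step 1: Discard zero differences. Original n = 13; n_eff = number of nonzero differences = 11.
Nonzero differences (with sign): +7, -6, -6, -9, +9, -9, +3, -6, +2, +6, -3
Step 2: Count signs: positive = 5, negative = 6.
Step 3: Under H0: P(positive) = 0.5, so the number of positives S ~ Bin(11, 0.5).
Step 4: Two-sided exact p-value = sum of Bin(11,0.5) probabilities at or below the observed probability = 1.000000.
Step 5: alpha = 0.05. fail to reject H0.

n_eff = 11, pos = 5, neg = 6, p = 1.000000, fail to reject H0.


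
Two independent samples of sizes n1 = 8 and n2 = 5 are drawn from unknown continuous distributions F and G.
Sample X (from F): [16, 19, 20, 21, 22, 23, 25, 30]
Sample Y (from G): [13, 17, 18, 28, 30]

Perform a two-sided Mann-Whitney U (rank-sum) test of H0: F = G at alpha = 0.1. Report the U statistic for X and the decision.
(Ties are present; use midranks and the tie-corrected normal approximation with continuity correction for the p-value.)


Step 1: Combine and sort all 13 observations; assign midranks.
sorted (value, group): (13,Y), (16,X), (17,Y), (18,Y), (19,X), (20,X), (21,X), (22,X), (23,X), (25,X), (28,Y), (30,X), (30,Y)
ranks: 13->1, 16->2, 17->3, 18->4, 19->5, 20->6, 21->7, 22->8, 23->9, 25->10, 28->11, 30->12.5, 30->12.5
Step 2: Rank sum for X: R1 = 2 + 5 + 6 + 7 + 8 + 9 + 10 + 12.5 = 59.5.
Step 3: U_X = R1 - n1(n1+1)/2 = 59.5 - 8*9/2 = 59.5 - 36 = 23.5.
       U_Y = n1*n2 - U_X = 40 - 23.5 = 16.5.
Step 4: Ties are present, so use the tie-corrected normal approximation (with continuity correction) for the p-value.
Step 5: p-value = 0.660111; compare to alpha = 0.1. fail to reject H0.

U_X = 23.5, p = 0.660111, fail to reject H0 at alpha = 0.1.


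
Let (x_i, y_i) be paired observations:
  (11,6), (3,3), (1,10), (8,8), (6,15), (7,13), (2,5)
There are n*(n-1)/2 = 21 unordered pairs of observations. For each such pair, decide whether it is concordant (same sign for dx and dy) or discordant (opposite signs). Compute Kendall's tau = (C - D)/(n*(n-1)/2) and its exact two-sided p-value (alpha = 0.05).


Step 1: Enumerate the 21 unordered pairs (i,j) with i<j and classify each by sign(x_j-x_i) * sign(y_j-y_i).
  (1,2):dx=-8,dy=-3->C; (1,3):dx=-10,dy=+4->D; (1,4):dx=-3,dy=+2->D; (1,5):dx=-5,dy=+9->D
  (1,6):dx=-4,dy=+7->D; (1,7):dx=-9,dy=-1->C; (2,3):dx=-2,dy=+7->D; (2,4):dx=+5,dy=+5->C
  (2,5):dx=+3,dy=+12->C; (2,6):dx=+4,dy=+10->C; (2,7):dx=-1,dy=+2->D; (3,4):dx=+7,dy=-2->D
  (3,5):dx=+5,dy=+5->C; (3,6):dx=+6,dy=+3->C; (3,7):dx=+1,dy=-5->D; (4,5):dx=-2,dy=+7->D
  (4,6):dx=-1,dy=+5->D; (4,7):dx=-6,dy=-3->C; (5,6):dx=+1,dy=-2->D; (5,7):dx=-4,dy=-10->C
  (6,7):dx=-5,dy=-8->C
Step 2: C = 10, D = 11, total pairs = 21.
Step 3: tau = (C - D)/(n(n-1)/2) = (10 - 11)/21 = -0.047619.
Step 4: Exact two-sided p-value (enumerate n! = 5040 permutations of y under H0): p = 1.000000.
Step 5: alpha = 0.05. fail to reject H0.

tau_b = -0.0476 (C=10, D=11), p = 1.000000, fail to reject H0.


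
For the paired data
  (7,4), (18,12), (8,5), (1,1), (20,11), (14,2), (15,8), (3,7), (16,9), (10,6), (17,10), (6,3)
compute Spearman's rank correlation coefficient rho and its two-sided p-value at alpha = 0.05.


Step 1: Rank x and y separately (midranks; no ties here).
rank(x): 7->4, 18->11, 8->5, 1->1, 20->12, 14->7, 15->8, 3->2, 16->9, 10->6, 17->10, 6->3
rank(y): 4->4, 12->12, 5->5, 1->1, 11->11, 2->2, 8->8, 7->7, 9->9, 6->6, 10->10, 3->3
Step 2: d_i = R_x(i) - R_y(i); compute d_i^2.
  (4-4)^2=0, (11-12)^2=1, (5-5)^2=0, (1-1)^2=0, (12-11)^2=1, (7-2)^2=25, (8-8)^2=0, (2-7)^2=25, (9-9)^2=0, (6-6)^2=0, (10-10)^2=0, (3-3)^2=0
sum(d^2) = 52.
Step 3: rho = 1 - 6*52 / (12*(12^2 - 1)) = 1 - 312/1716 = 0.818182.
Step 4: Under H0, t = rho * sqrt((n-2)/(1-rho^2)) = 4.5000 ~ t(10).
Step 5: Two-sided p-value from the t-distribution with 10 df = 0.001143.
Step 6: alpha = 0.05. reject H0.

rho = 0.8182, p = 0.001143, reject H0 at alpha = 0.05.


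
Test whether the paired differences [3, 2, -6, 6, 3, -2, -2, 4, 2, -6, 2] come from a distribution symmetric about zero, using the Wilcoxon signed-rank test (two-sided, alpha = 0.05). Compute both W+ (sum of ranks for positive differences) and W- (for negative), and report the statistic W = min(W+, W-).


Step 1: Drop any zero differences (none here) and take |d_i|.
|d| = [3, 2, 6, 6, 3, 2, 2, 4, 2, 6, 2]
Step 2: Midrank |d_i| (ties get averaged ranks).
ranks: |3|->6.5, |2|->3, |6|->10, |6|->10, |3|->6.5, |2|->3, |2|->3, |4|->8, |2|->3, |6|->10, |2|->3
Step 3: Attach original signs; sum ranks with positive sign and with negative sign.
W+ = 6.5 + 3 + 10 + 6.5 + 8 + 3 + 3 = 40
W- = 10 + 3 + 3 + 10 = 26
(Check: W+ + W- = 66 should equal n(n+1)/2 = 66.)
Step 4: Test statistic W = min(W+, W-) = 26.
Step 5: Ties in |d|, so use the tie-corrected normal approximation.
        E[W] = n(n+1)/4 = 11*12/4 = 33.
        Tie groups: |d|=2 (t=5), |d|=3 (t=2), |d|=6 (t=3); sum(t^3 - t) = 150.
        Var[W] = n(n+1)(2n+1)/24 - sum(t^3-t)/48 = 3036/24 - 150/48 = 123.375.
        z = (W - E[W]) / sqrt(Var[W]) = (26 - 33) / 11.1074 = -0.6302.
        Two-sided p = 2*Phi(z) = 0.528558.
Step 6: alpha = 0.05. fail to reject H0.

W+ = 40, W- = 26, W = min = 26, p = 0.528558, fail to reject H0.


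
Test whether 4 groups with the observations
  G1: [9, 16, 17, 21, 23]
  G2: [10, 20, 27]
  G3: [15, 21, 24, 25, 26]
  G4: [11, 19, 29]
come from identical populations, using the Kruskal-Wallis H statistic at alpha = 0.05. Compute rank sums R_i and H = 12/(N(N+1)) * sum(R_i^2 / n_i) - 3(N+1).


Step 1: Combine all N = 16 observations and assign midranks.
sorted (value, group, rank): (9,G1,1), (10,G2,2), (11,G4,3), (15,G3,4), (16,G1,5), (17,G1,6), (19,G4,7), (20,G2,8), (21,G1,9.5), (21,G3,9.5), (23,G1,11), (24,G3,12), (25,G3,13), (26,G3,14), (27,G2,15), (29,G4,16)
Step 2: Sum ranks within each group.
R_1 = 32.5 (n_1 = 5)
R_2 = 25 (n_2 = 3)
R_3 = 52.5 (n_3 = 5)
R_4 = 26 (n_4 = 3)
Step 3: H = 12/(N(N+1)) * sum(R_i^2/n_i) - 3(N+1)
     = 12/(16*17) * (32.5^2/5 + 25^2/3 + 52.5^2/5 + 26^2/3) - 3*17
     = 0.044118 * 1196.17 - 51
     = 1.772059.
Step 4: Ties present; correction factor C = 1 - 6/(16^3 - 16) = 0.998529. Corrected H = 1.772059 / 0.998529 = 1.774669.
Step 5: Under H0, H ~ chi^2(3); p-value = 0.620463.
Step 6: alpha = 0.05. fail to reject H0.

H = 1.7747, df = 3, p = 0.620463, fail to reject H0.


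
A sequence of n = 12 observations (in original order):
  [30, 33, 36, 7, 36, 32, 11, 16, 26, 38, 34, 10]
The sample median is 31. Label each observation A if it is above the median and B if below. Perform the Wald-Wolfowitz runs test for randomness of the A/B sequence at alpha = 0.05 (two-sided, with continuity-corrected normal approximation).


Step 1: Compute median = 31; label A = above, B = below.
Labels in order: BAABAABBBAAB  (n_A = 6, n_B = 6)
Step 2: Count runs R = 7.
Step 3: Under H0 (random ordering), E[R] = 2*n_A*n_B/(n_A+n_B) + 1 = 2*6*6/12 + 1 = 7.0000.
        Var[R] = 2*n_A*n_B*(2*n_A*n_B - n_A - n_B) / ((n_A+n_B)^2 * (n_A+n_B-1)) = 4320/1584 = 2.7273.
        SD[R] = 1.6514.
Step 4: R = E[R], so z = 0 with no continuity correction.
Step 5: Two-sided p-value via normal approximation = 2*(1 - Phi(|z|)) = 1.000000.
Step 6: alpha = 0.05. fail to reject H0.

R = 7, z = 0.0000, p = 1.000000, fail to reject H0.


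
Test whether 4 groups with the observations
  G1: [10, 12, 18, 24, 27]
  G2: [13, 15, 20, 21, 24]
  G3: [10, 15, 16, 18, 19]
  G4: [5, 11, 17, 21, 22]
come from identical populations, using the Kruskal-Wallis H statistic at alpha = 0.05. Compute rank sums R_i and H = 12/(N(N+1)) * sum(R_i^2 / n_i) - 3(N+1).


Step 1: Combine all N = 20 observations and assign midranks.
sorted (value, group, rank): (5,G4,1), (10,G1,2.5), (10,G3,2.5), (11,G4,4), (12,G1,5), (13,G2,6), (15,G2,7.5), (15,G3,7.5), (16,G3,9), (17,G4,10), (18,G1,11.5), (18,G3,11.5), (19,G3,13), (20,G2,14), (21,G2,15.5), (21,G4,15.5), (22,G4,17), (24,G1,18.5), (24,G2,18.5), (27,G1,20)
Step 2: Sum ranks within each group.
R_1 = 57.5 (n_1 = 5)
R_2 = 61.5 (n_2 = 5)
R_3 = 43.5 (n_3 = 5)
R_4 = 47.5 (n_4 = 5)
Step 3: H = 12/(N(N+1)) * sum(R_i^2/n_i) - 3(N+1)
     = 12/(20*21) * (57.5^2/5 + 61.5^2/5 + 43.5^2/5 + 47.5^2/5) - 3*21
     = 0.028571 * 2247.4 - 63
     = 1.211429.
Step 4: Ties present; correction factor C = 1 - 30/(20^3 - 20) = 0.996241. Corrected H = 1.211429 / 0.996241 = 1.216000.
Step 5: Under H0, H ~ chi^2(3); p-value = 0.749169.
Step 6: alpha = 0.05. fail to reject H0.

H = 1.2160, df = 3, p = 0.749169, fail to reject H0.


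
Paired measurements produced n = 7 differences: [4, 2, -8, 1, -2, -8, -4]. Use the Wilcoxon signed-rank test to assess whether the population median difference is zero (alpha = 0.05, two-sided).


Step 1: Drop any zero differences (none here) and take |d_i|.
|d| = [4, 2, 8, 1, 2, 8, 4]
Step 2: Midrank |d_i| (ties get averaged ranks).
ranks: |4|->4.5, |2|->2.5, |8|->6.5, |1|->1, |2|->2.5, |8|->6.5, |4|->4.5
Step 3: Attach original signs; sum ranks with positive sign and with negative sign.
W+ = 4.5 + 2.5 + 1 = 8
W- = 6.5 + 2.5 + 6.5 + 4.5 = 20
(Check: W+ + W- = 28 should equal n(n+1)/2 = 28.)
Step 4: Test statistic W = min(W+, W-) = 8.
Step 5: Ties in |d|, so use the tie-corrected normal approximation.
        E[W] = n(n+1)/4 = 7*8/4 = 14.
        Tie groups: |d|=2 (t=2), |d|=4 (t=2), |d|=8 (t=2); sum(t^3 - t) = 18.
        Var[W] = n(n+1)(2n+1)/24 - sum(t^3-t)/48 = 840/24 - 18/48 = 34.625.
        z = (W - E[W]) / sqrt(Var[W]) = (8 - 14) / 5.8843 = -1.0197.
        Two-sided p = 2*Phi(z) = 0.307889.
Step 6: alpha = 0.05. fail to reject H0.

W+ = 8, W- = 20, W = min = 8, p = 0.307889, fail to reject H0.


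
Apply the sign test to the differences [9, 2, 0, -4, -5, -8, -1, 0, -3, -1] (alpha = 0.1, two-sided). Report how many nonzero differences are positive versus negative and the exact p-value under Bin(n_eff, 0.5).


Step 1: Discard zero differences. Original n = 10; n_eff = number of nonzero differences = 8.
Nonzero differences (with sign): +9, +2, -4, -5, -8, -1, -3, -1
Step 2: Count signs: positive = 2, negative = 6.
Step 3: Under H0: P(positive) = 0.5, so the number of positives S ~ Bin(8, 0.5).
Step 4: Two-sided exact p-value = sum of Bin(8,0.5) probabilities at or below the observed probability = 0.289062.
Step 5: alpha = 0.1. fail to reject H0.

n_eff = 8, pos = 2, neg = 6, p = 0.289062, fail to reject H0.


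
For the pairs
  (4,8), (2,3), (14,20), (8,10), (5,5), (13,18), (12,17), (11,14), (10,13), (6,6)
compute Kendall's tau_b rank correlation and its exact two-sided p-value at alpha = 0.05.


Step 1: Enumerate the 45 unordered pairs (i,j) with i<j and classify each by sign(x_j-x_i) * sign(y_j-y_i).
  (1,2):dx=-2,dy=-5->C; (1,3):dx=+10,dy=+12->C; (1,4):dx=+4,dy=+2->C; (1,5):dx=+1,dy=-3->D
  (1,6):dx=+9,dy=+10->C; (1,7):dx=+8,dy=+9->C; (1,8):dx=+7,dy=+6->C; (1,9):dx=+6,dy=+5->C
  (1,10):dx=+2,dy=-2->D; (2,3):dx=+12,dy=+17->C; (2,4):dx=+6,dy=+7->C; (2,5):dx=+3,dy=+2->C
  (2,6):dx=+11,dy=+15->C; (2,7):dx=+10,dy=+14->C; (2,8):dx=+9,dy=+11->C; (2,9):dx=+8,dy=+10->C
  (2,10):dx=+4,dy=+3->C; (3,4):dx=-6,dy=-10->C; (3,5):dx=-9,dy=-15->C; (3,6):dx=-1,dy=-2->C
  (3,7):dx=-2,dy=-3->C; (3,8):dx=-3,dy=-6->C; (3,9):dx=-4,dy=-7->C; (3,10):dx=-8,dy=-14->C
  (4,5):dx=-3,dy=-5->C; (4,6):dx=+5,dy=+8->C; (4,7):dx=+4,dy=+7->C; (4,8):dx=+3,dy=+4->C
  (4,9):dx=+2,dy=+3->C; (4,10):dx=-2,dy=-4->C; (5,6):dx=+8,dy=+13->C; (5,7):dx=+7,dy=+12->C
  (5,8):dx=+6,dy=+9->C; (5,9):dx=+5,dy=+8->C; (5,10):dx=+1,dy=+1->C; (6,7):dx=-1,dy=-1->C
  (6,8):dx=-2,dy=-4->C; (6,9):dx=-3,dy=-5->C; (6,10):dx=-7,dy=-12->C; (7,8):dx=-1,dy=-3->C
  (7,9):dx=-2,dy=-4->C; (7,10):dx=-6,dy=-11->C; (8,9):dx=-1,dy=-1->C; (8,10):dx=-5,dy=-8->C
  (9,10):dx=-4,dy=-7->C
Step 2: C = 43, D = 2, total pairs = 45.
Step 3: tau = (C - D)/(n(n-1)/2) = (43 - 2)/45 = 0.911111.
Step 4: Exact two-sided p-value (enumerate n! = 3628800 permutations of y under H0): p = 0.000030.
Step 5: alpha = 0.05. reject H0.

tau_b = 0.9111 (C=43, D=2), p = 0.000030, reject H0.


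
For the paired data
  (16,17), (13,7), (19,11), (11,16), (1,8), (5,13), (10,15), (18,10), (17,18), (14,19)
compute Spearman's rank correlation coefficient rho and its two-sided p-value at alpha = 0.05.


Step 1: Rank x and y separately (midranks; no ties here).
rank(x): 16->7, 13->5, 19->10, 11->4, 1->1, 5->2, 10->3, 18->9, 17->8, 14->6
rank(y): 17->8, 7->1, 11->4, 16->7, 8->2, 13->5, 15->6, 10->3, 18->9, 19->10
Step 2: d_i = R_x(i) - R_y(i); compute d_i^2.
  (7-8)^2=1, (5-1)^2=16, (10-4)^2=36, (4-7)^2=9, (1-2)^2=1, (2-5)^2=9, (3-6)^2=9, (9-3)^2=36, (8-9)^2=1, (6-10)^2=16
sum(d^2) = 134.
Step 3: rho = 1 - 6*134 / (10*(10^2 - 1)) = 1 - 804/990 = 0.187879.
Step 4: Under H0, t = rho * sqrt((n-2)/(1-rho^2)) = 0.5410 ~ t(8).
Step 5: Two-sided p-value from the t-distribution with 8 df = 0.603218.
Step 6: alpha = 0.05. fail to reject H0.

rho = 0.1879, p = 0.603218, fail to reject H0 at alpha = 0.05.


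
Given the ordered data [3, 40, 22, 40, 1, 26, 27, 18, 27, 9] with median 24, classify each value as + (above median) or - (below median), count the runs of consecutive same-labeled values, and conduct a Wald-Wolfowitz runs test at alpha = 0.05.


Step 1: Compute median = 24; label A = above, B = below.
Labels in order: BABABAABAB  (n_A = 5, n_B = 5)
Step 2: Count runs R = 9.
Step 3: Under H0 (random ordering), E[R] = 2*n_A*n_B/(n_A+n_B) + 1 = 2*5*5/10 + 1 = 6.0000.
        Var[R] = 2*n_A*n_B*(2*n_A*n_B - n_A - n_B) / ((n_A+n_B)^2 * (n_A+n_B-1)) = 2000/900 = 2.2222.
        SD[R] = 1.4907.
Step 4: Continuity-corrected z = (R - 0.5 - E[R]) / SD[R] = (9 - 0.5 - 6.0000) / 1.4907 = 1.6771.
Step 5: Two-sided p-value via normal approximation = 2*(1 - Phi(|z|)) = 0.093533.
Step 6: alpha = 0.05. fail to reject H0.

R = 9, z = 1.6771, p = 0.093533, fail to reject H0.


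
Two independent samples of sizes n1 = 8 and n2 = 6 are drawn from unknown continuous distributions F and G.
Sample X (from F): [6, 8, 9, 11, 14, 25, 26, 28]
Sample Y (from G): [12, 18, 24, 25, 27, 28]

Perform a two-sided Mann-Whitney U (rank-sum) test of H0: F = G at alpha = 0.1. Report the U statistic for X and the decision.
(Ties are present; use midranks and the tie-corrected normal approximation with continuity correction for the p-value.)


Step 1: Combine and sort all 14 observations; assign midranks.
sorted (value, group): (6,X), (8,X), (9,X), (11,X), (12,Y), (14,X), (18,Y), (24,Y), (25,X), (25,Y), (26,X), (27,Y), (28,X), (28,Y)
ranks: 6->1, 8->2, 9->3, 11->4, 12->5, 14->6, 18->7, 24->8, 25->9.5, 25->9.5, 26->11, 27->12, 28->13.5, 28->13.5
Step 2: Rank sum for X: R1 = 1 + 2 + 3 + 4 + 6 + 9.5 + 11 + 13.5 = 50.
Step 3: U_X = R1 - n1(n1+1)/2 = 50 - 8*9/2 = 50 - 36 = 14.
       U_Y = n1*n2 - U_X = 48 - 14 = 34.
Step 4: Ties are present, so use the tie-corrected normal approximation (with continuity correction) for the p-value.
Step 5: p-value = 0.219016; compare to alpha = 0.1. fail to reject H0.

U_X = 14, p = 0.219016, fail to reject H0 at alpha = 0.1.


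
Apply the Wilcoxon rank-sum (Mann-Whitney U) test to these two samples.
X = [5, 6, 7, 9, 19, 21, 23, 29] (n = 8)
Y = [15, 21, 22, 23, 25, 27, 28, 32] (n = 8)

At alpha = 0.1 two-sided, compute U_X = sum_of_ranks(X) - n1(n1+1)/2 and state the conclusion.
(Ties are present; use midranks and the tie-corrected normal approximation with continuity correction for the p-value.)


Step 1: Combine and sort all 16 observations; assign midranks.
sorted (value, group): (5,X), (6,X), (7,X), (9,X), (15,Y), (19,X), (21,X), (21,Y), (22,Y), (23,X), (23,Y), (25,Y), (27,Y), (28,Y), (29,X), (32,Y)
ranks: 5->1, 6->2, 7->3, 9->4, 15->5, 19->6, 21->7.5, 21->7.5, 22->9, 23->10.5, 23->10.5, 25->12, 27->13, 28->14, 29->15, 32->16
Step 2: Rank sum for X: R1 = 1 + 2 + 3 + 4 + 6 + 7.5 + 10.5 + 15 = 49.
Step 3: U_X = R1 - n1(n1+1)/2 = 49 - 8*9/2 = 49 - 36 = 13.
       U_Y = n1*n2 - U_X = 64 - 13 = 51.
Step 4: Ties are present, so use the tie-corrected normal approximation (with continuity correction) for the p-value.
Step 5: p-value = 0.051685; compare to alpha = 0.1. reject H0.

U_X = 13, p = 0.051685, reject H0 at alpha = 0.1.


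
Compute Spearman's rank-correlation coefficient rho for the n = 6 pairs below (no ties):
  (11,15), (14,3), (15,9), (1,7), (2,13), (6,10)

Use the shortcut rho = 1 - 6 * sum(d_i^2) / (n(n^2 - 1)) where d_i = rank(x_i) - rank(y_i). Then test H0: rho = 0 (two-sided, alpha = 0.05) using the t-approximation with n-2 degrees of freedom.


Step 1: Rank x and y separately (midranks; no ties here).
rank(x): 11->4, 14->5, 15->6, 1->1, 2->2, 6->3
rank(y): 15->6, 3->1, 9->3, 7->2, 13->5, 10->4
Step 2: d_i = R_x(i) - R_y(i); compute d_i^2.
  (4-6)^2=4, (5-1)^2=16, (6-3)^2=9, (1-2)^2=1, (2-5)^2=9, (3-4)^2=1
sum(d^2) = 40.
Step 3: rho = 1 - 6*40 / (6*(6^2 - 1)) = 1 - 240/210 = -0.142857.
Step 4: Under H0, t = rho * sqrt((n-2)/(1-rho^2)) = -0.2887 ~ t(4).
Step 5: Two-sided p-value from the t-distribution with 4 df = 0.787172.
Step 6: alpha = 0.05. fail to reject H0.

rho = -0.1429, p = 0.787172, fail to reject H0 at alpha = 0.05.


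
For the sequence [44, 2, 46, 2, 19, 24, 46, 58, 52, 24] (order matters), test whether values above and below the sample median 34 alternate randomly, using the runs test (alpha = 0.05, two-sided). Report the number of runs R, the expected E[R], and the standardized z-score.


Step 1: Compute median = 34; label A = above, B = below.
Labels in order: ABABBBAAAB  (n_A = 5, n_B = 5)
Step 2: Count runs R = 6.
Step 3: Under H0 (random ordering), E[R] = 2*n_A*n_B/(n_A+n_B) + 1 = 2*5*5/10 + 1 = 6.0000.
        Var[R] = 2*n_A*n_B*(2*n_A*n_B - n_A - n_B) / ((n_A+n_B)^2 * (n_A+n_B-1)) = 2000/900 = 2.2222.
        SD[R] = 1.4907.
Step 4: R = E[R], so z = 0 with no continuity correction.
Step 5: Two-sided p-value via normal approximation = 2*(1 - Phi(|z|)) = 1.000000.
Step 6: alpha = 0.05. fail to reject H0.

R = 6, z = 0.0000, p = 1.000000, fail to reject H0.


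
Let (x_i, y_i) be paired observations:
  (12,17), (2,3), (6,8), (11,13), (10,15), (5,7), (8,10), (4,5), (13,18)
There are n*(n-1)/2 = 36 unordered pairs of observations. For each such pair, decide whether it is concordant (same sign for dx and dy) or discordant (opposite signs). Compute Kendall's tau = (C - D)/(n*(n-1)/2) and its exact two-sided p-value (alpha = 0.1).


Step 1: Enumerate the 36 unordered pairs (i,j) with i<j and classify each by sign(x_j-x_i) * sign(y_j-y_i).
  (1,2):dx=-10,dy=-14->C; (1,3):dx=-6,dy=-9->C; (1,4):dx=-1,dy=-4->C; (1,5):dx=-2,dy=-2->C
  (1,6):dx=-7,dy=-10->C; (1,7):dx=-4,dy=-7->C; (1,8):dx=-8,dy=-12->C; (1,9):dx=+1,dy=+1->C
  (2,3):dx=+4,dy=+5->C; (2,4):dx=+9,dy=+10->C; (2,5):dx=+8,dy=+12->C; (2,6):dx=+3,dy=+4->C
  (2,7):dx=+6,dy=+7->C; (2,8):dx=+2,dy=+2->C; (2,9):dx=+11,dy=+15->C; (3,4):dx=+5,dy=+5->C
  (3,5):dx=+4,dy=+7->C; (3,6):dx=-1,dy=-1->C; (3,7):dx=+2,dy=+2->C; (3,8):dx=-2,dy=-3->C
  (3,9):dx=+7,dy=+10->C; (4,5):dx=-1,dy=+2->D; (4,6):dx=-6,dy=-6->C; (4,7):dx=-3,dy=-3->C
  (4,8):dx=-7,dy=-8->C; (4,9):dx=+2,dy=+5->C; (5,6):dx=-5,dy=-8->C; (5,7):dx=-2,dy=-5->C
  (5,8):dx=-6,dy=-10->C; (5,9):dx=+3,dy=+3->C; (6,7):dx=+3,dy=+3->C; (6,8):dx=-1,dy=-2->C
  (6,9):dx=+8,dy=+11->C; (7,8):dx=-4,dy=-5->C; (7,9):dx=+5,dy=+8->C; (8,9):dx=+9,dy=+13->C
Step 2: C = 35, D = 1, total pairs = 36.
Step 3: tau = (C - D)/(n(n-1)/2) = (35 - 1)/36 = 0.944444.
Step 4: Exact two-sided p-value (enumerate n! = 362880 permutations of y under H0): p = 0.000050.
Step 5: alpha = 0.1. reject H0.

tau_b = 0.9444 (C=35, D=1), p = 0.000050, reject H0.


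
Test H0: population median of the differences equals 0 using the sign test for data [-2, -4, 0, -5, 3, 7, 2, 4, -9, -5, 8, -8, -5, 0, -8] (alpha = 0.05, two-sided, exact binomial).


Step 1: Discard zero differences. Original n = 15; n_eff = number of nonzero differences = 13.
Nonzero differences (with sign): -2, -4, -5, +3, +7, +2, +4, -9, -5, +8, -8, -5, -8
Step 2: Count signs: positive = 5, negative = 8.
Step 3: Under H0: P(positive) = 0.5, so the number of positives S ~ Bin(13, 0.5).
Step 4: Two-sided exact p-value = sum of Bin(13,0.5) probabilities at or below the observed probability = 0.581055.
Step 5: alpha = 0.05. fail to reject H0.

n_eff = 13, pos = 5, neg = 8, p = 0.581055, fail to reject H0.


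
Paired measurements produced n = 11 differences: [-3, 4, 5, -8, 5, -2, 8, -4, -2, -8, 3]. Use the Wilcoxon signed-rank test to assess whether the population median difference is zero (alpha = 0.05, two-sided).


Step 1: Drop any zero differences (none here) and take |d_i|.
|d| = [3, 4, 5, 8, 5, 2, 8, 4, 2, 8, 3]
Step 2: Midrank |d_i| (ties get averaged ranks).
ranks: |3|->3.5, |4|->5.5, |5|->7.5, |8|->10, |5|->7.5, |2|->1.5, |8|->10, |4|->5.5, |2|->1.5, |8|->10, |3|->3.5
Step 3: Attach original signs; sum ranks with positive sign and with negative sign.
W+ = 5.5 + 7.5 + 7.5 + 10 + 3.5 = 34
W- = 3.5 + 10 + 1.5 + 5.5 + 1.5 + 10 = 32
(Check: W+ + W- = 66 should equal n(n+1)/2 = 66.)
Step 4: Test statistic W = min(W+, W-) = 32.
Step 5: Ties in |d|, so use the tie-corrected normal approximation.
        E[W] = n(n+1)/4 = 11*12/4 = 33.
        Tie groups: |d|=2 (t=2), |d|=3 (t=2), |d|=4 (t=2), |d|=5 (t=2), |d|=8 (t=3); sum(t^3 - t) = 48.
        Var[W] = n(n+1)(2n+1)/24 - sum(t^3-t)/48 = 3036/24 - 48/48 = 125.5.
        z = (W - E[W]) / sqrt(Var[W]) = (32 - 33) / 11.2027 = -0.0893.
        Two-sided p = 2*Phi(z) = 0.928872.
Step 6: alpha = 0.05. fail to reject H0.

W+ = 34, W- = 32, W = min = 32, p = 0.928872, fail to reject H0.


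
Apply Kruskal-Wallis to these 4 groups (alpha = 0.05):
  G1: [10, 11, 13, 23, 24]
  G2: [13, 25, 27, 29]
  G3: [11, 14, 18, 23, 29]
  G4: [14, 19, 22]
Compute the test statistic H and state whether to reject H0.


Step 1: Combine all N = 17 observations and assign midranks.
sorted (value, group, rank): (10,G1,1), (11,G1,2.5), (11,G3,2.5), (13,G1,4.5), (13,G2,4.5), (14,G3,6.5), (14,G4,6.5), (18,G3,8), (19,G4,9), (22,G4,10), (23,G1,11.5), (23,G3,11.5), (24,G1,13), (25,G2,14), (27,G2,15), (29,G2,16.5), (29,G3,16.5)
Step 2: Sum ranks within each group.
R_1 = 32.5 (n_1 = 5)
R_2 = 50 (n_2 = 4)
R_3 = 45 (n_3 = 5)
R_4 = 25.5 (n_4 = 3)
Step 3: H = 12/(N(N+1)) * sum(R_i^2/n_i) - 3(N+1)
     = 12/(17*18) * (32.5^2/5 + 50^2/4 + 45^2/5 + 25.5^2/3) - 3*18
     = 0.039216 * 1458 - 54
     = 3.176471.
Step 4: Ties present; correction factor C = 1 - 30/(17^3 - 17) = 0.993873. Corrected H = 3.176471 / 0.993873 = 3.196054.
Step 5: Under H0, H ~ chi^2(3); p-value = 0.362374.
Step 6: alpha = 0.05. fail to reject H0.

H = 3.1961, df = 3, p = 0.362374, fail to reject H0.


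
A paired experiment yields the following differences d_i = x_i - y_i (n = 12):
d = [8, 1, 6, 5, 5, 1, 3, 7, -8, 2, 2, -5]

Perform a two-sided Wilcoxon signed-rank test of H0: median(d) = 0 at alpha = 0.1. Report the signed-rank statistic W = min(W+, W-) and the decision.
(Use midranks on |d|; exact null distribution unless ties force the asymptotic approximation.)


Step 1: Drop any zero differences (none here) and take |d_i|.
|d| = [8, 1, 6, 5, 5, 1, 3, 7, 8, 2, 2, 5]
Step 2: Midrank |d_i| (ties get averaged ranks).
ranks: |8|->11.5, |1|->1.5, |6|->9, |5|->7, |5|->7, |1|->1.5, |3|->5, |7|->10, |8|->11.5, |2|->3.5, |2|->3.5, |5|->7
Step 3: Attach original signs; sum ranks with positive sign and with negative sign.
W+ = 11.5 + 1.5 + 9 + 7 + 7 + 1.5 + 5 + 10 + 3.5 + 3.5 = 59.5
W- = 11.5 + 7 = 18.5
(Check: W+ + W- = 78 should equal n(n+1)/2 = 78.)
Step 4: Test statistic W = min(W+, W-) = 18.5.
Step 5: Ties in |d|, so use the tie-corrected normal approximation.
        E[W] = n(n+1)/4 = 12*13/4 = 39.
        Tie groups: |d|=1 (t=2), |d|=2 (t=2), |d|=5 (t=3), |d|=8 (t=2); sum(t^3 - t) = 42.
        Var[W] = n(n+1)(2n+1)/24 - sum(t^3-t)/48 = 3900/24 - 42/48 = 161.625.
        z = (W - E[W]) / sqrt(Var[W]) = (18.5 - 39) / 12.7132 = -1.6125.
        Two-sided p = 2*Phi(z) = 0.106853.
Step 6: alpha = 0.1. fail to reject H0.

W+ = 59.5, W- = 18.5, W = min = 18.5, p = 0.106853, fail to reject H0.
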